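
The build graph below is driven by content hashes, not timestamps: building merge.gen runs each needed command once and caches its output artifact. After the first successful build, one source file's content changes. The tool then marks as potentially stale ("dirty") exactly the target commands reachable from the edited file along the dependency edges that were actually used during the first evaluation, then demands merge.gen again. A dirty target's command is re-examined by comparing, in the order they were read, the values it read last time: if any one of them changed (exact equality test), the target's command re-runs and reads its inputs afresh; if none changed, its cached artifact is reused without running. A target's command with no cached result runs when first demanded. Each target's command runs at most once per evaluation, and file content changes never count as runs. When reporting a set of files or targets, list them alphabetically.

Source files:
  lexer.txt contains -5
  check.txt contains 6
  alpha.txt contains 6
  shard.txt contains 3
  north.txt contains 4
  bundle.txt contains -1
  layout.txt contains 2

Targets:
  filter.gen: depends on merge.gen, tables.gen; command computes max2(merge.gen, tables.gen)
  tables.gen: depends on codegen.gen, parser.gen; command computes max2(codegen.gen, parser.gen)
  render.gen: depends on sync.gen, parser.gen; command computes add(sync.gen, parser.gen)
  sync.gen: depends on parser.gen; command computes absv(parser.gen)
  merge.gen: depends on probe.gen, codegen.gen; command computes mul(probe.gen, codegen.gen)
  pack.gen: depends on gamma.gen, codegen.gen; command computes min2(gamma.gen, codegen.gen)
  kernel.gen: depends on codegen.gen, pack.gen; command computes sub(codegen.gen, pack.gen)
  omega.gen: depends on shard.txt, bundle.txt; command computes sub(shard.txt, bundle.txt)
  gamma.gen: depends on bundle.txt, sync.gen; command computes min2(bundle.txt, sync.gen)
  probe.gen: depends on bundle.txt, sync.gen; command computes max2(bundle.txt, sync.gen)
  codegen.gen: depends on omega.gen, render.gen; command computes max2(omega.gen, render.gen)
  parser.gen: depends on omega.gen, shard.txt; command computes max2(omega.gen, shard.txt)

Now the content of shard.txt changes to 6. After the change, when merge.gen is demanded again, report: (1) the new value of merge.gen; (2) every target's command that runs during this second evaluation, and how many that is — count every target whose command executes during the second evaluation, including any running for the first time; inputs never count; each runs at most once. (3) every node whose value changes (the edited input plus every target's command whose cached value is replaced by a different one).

merge.gen now evaluates to 98.
Run set: codegen.gen, merge.gen, omega.gen, parser.gen, probe.gen, render.gen, sync.gen (7 run).
Changed values: codegen.gen, merge.gen, omega.gen, parser.gen, probe.gen, render.gen, shard.txt, sync.gen.

Initial pass — values computed on the first demand:
  omega.gen = sub(3, -1) = 4
  parser.gen = max2(4, 3) = 4
  sync.gen = absv(4) = 4
  probe.gen = max2(-1, 4) = 4
  render.gen = add(4, 4) = 8
  codegen.gen = max2(4, 8) = 8
  merge.gen = mul(4, 8) = 32

Second demand — change propagation:
  omega.gen: re-runs because shard.txt 3->6; new result 7.
  parser.gen: re-runs because omega.gen 4->7; shard.txt 3->6; new result 7.
  sync.gen: re-runs because parser.gen 4->7; new result 7.
  probe.gen: re-runs because sync.gen 4->7; new result 7.
  render.gen: re-runs because sync.gen 4->7; parser.gen 4->7; new result 14.
  codegen.gen: re-runs because omega.gen 4->7; render.gen 8->14; new result 14.
  merge.gen: re-runs because probe.gen 4->7; codegen.gen 8->14; new result 98.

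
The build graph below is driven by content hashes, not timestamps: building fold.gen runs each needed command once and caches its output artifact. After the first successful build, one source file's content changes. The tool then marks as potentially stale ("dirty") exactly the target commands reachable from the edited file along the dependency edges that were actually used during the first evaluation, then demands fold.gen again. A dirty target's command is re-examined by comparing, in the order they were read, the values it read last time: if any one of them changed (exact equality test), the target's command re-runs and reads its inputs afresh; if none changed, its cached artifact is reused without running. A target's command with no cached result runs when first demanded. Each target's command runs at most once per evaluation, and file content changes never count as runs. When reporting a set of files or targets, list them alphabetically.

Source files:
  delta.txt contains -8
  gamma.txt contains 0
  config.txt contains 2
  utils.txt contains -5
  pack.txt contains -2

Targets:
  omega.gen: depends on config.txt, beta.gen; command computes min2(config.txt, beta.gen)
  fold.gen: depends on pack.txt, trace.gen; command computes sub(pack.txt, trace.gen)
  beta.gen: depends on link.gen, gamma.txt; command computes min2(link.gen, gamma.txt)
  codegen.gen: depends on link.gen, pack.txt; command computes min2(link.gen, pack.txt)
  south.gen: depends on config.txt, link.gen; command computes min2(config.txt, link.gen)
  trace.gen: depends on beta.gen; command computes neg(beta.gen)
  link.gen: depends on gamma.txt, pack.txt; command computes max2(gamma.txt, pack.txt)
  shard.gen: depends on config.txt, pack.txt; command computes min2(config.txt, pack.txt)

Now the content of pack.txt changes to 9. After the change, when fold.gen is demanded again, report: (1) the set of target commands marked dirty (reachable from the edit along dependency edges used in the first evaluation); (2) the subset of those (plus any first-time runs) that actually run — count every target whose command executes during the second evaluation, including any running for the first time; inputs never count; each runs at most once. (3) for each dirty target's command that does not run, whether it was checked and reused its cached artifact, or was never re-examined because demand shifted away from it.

Initial pass — values computed on the first demand:
  link.gen = max2(0, -2) = 0
  beta.gen = min2(0, 0) = 0
  trace.gen = neg(0) = 0
  fold.gen = sub(-2, 0) = -2

Second demand — change propagation:
  link.gen: re-runs because pack.txt -2->9; new result 9.
  beta.gen: re-runs because link.gen 0->9; new result 0 (unchanged).
  trace.gen: re-examined; everything it read last time is the same (beta.gen unchanged) — cache 0 kept, no run.
  fold.gen: re-runs because pack.txt -2->9; new result 9.

The important point: at trace.gen every value read last time is unchanged, so the dirty flag clears without a run.

Dirty set: beta.gen, fold.gen, link.gen, trace.gen.
Run set: beta.gen, fold.gen, link.gen (3 run).
Re-examined without running (cache reused): trace.gen.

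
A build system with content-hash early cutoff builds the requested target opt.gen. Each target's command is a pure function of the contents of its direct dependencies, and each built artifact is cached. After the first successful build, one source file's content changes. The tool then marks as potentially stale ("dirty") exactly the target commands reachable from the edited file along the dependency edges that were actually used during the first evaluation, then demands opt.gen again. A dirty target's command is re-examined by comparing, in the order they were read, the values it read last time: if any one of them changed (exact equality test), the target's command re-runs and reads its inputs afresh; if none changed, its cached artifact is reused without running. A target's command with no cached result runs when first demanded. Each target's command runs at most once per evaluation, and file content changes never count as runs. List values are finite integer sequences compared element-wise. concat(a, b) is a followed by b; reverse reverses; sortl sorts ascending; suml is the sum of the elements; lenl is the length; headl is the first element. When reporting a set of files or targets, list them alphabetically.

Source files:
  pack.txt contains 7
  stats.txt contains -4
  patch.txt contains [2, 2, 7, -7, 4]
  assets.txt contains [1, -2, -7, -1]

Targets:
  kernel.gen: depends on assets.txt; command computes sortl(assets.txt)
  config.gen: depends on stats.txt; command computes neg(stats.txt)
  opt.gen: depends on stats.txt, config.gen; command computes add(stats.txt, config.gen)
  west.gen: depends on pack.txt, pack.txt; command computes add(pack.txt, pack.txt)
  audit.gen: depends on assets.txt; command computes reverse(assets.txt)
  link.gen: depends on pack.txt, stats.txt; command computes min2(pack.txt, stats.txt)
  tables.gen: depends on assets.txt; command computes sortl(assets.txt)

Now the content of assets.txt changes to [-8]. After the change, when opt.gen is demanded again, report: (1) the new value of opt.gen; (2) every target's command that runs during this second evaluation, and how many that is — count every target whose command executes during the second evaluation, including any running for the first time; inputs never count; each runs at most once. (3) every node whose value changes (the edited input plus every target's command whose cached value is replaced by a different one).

First evaluation (everything demanded from the output):
  config.gen = neg(-4) = 4
  opt.gen = add(-4, 4) = 0

Propagation after the edit:
  assets.txt feeds no computation that the output demands — nothing is marked dirty and nothing runs.

Key observation: assets.txt is never demanded by the output, so the edit triggers no recomputation at all.

New value of opt.gen: 0.
Target commands that run: none — 0 in total.
Values that change: assets.txt.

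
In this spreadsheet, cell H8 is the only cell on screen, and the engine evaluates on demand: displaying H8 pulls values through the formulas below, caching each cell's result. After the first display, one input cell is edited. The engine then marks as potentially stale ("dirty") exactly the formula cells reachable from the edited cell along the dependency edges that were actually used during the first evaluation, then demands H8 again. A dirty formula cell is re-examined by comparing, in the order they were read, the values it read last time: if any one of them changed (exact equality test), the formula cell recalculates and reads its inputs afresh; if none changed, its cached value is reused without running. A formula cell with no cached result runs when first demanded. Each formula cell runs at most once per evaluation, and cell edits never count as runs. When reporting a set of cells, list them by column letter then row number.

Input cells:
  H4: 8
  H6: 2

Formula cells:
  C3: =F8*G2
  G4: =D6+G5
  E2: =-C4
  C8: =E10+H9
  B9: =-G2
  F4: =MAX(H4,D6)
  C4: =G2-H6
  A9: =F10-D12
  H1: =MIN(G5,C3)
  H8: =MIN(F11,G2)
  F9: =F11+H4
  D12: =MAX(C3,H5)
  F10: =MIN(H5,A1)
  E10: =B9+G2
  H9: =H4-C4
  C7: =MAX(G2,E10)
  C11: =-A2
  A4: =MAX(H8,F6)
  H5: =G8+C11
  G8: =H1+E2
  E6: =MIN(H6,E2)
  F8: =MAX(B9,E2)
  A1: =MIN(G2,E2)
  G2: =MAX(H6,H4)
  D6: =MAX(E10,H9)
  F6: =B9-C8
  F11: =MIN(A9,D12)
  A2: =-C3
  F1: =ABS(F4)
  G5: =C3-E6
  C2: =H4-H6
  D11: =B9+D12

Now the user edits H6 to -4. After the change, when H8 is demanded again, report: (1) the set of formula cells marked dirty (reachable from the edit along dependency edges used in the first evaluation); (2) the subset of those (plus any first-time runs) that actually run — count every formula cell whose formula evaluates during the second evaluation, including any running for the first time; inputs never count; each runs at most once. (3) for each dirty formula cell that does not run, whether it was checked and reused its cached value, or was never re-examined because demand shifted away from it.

Initial pass — values computed on the first demand:
  G2 = MAX(2, 8) = 8
  B9 = -(8) = -8
  C4 = 8 - 2 = 6
  E2 = -(6) = -6
  A1 = MIN(8, -6) = -6
  E6 = MIN(2, -6) = -6
  F8 = MAX(-8, -6) = -6
  C3 = -6 * 8 = -48
  A2 = -(-48) = 48
  C11 = -(48) = -48
  G5 = -48 - -6 = -42
  H1 = MIN(-42, -48) = -48
  G8 = -48 + -6 = -54
  H5 = -54 + -48 = -102
  D12 = MAX(-48, -102) = -48
  F10 = MIN(-102, -6) = -102
  A9 = -102 - -48 = -54
  F11 = MIN(-54, -48) = -54
  H8 = MIN(-54, 8) = -54

Second demand — change propagation:
  G2: re-runs because H6 2->-4; new result 8 (unchanged).
  B9: re-examined; everything it read last time is the same (G2 unchanged) — cache -8 kept, no run.
  C4: re-runs because H6 2->-4; new result 12.
  E2: re-runs because C4 6->12; new result -12.
  A1: re-runs because E2 -6->-12; new result -12.
  E6: re-runs because H6 2->-4; E2 -6->-12; new result -12.
  F8: re-runs because E2 -6->-12; new result -8.
  C3: re-runs because F8 -6->-8; new result -64.
  A2: re-runs because C3 -48->-64; new result 64.
  C11: re-runs because A2 48->64; new result -64.
  G5: re-runs because C3 -48->-64; E6 -6->-12; new result -52.
  H1: re-runs because G5 -42->-52; C3 -48->-64; new result -64.
  G8: re-runs because H1 -48->-64; E2 -6->-12; new result -76.
  H5: re-runs because G8 -54->-76; C11 -48->-64; new result -140.
  D12: re-runs because C3 -48->-64; H5 -102->-140; new result -64.
  F10: re-runs because H5 -102->-140; A1 -6->-12; new result -140.
  A9: re-runs because F10 -102->-140; D12 -48->-64; new result -76.
  F11: re-runs because A9 -54->-76; D12 -48->-64; new result -76.
  H8: re-runs because F11 -54->-76; new result -76.

The important point: at B9 every value read last time is unchanged, so the dirty flag clears without a run.

Dirty set: A1, A2, A9, B9, C3, C4, C11, D12, E2, E6, F8, F10, F11, G2, G5, G8, H1, H5, H8.
Run set: A1, A2, A9, C3, C4, C11, D12, E2, E6, F8, F10, F11, G2, G5, G8, H1, H5, H8 (18 run).
Re-examined without running (cache reused): B9.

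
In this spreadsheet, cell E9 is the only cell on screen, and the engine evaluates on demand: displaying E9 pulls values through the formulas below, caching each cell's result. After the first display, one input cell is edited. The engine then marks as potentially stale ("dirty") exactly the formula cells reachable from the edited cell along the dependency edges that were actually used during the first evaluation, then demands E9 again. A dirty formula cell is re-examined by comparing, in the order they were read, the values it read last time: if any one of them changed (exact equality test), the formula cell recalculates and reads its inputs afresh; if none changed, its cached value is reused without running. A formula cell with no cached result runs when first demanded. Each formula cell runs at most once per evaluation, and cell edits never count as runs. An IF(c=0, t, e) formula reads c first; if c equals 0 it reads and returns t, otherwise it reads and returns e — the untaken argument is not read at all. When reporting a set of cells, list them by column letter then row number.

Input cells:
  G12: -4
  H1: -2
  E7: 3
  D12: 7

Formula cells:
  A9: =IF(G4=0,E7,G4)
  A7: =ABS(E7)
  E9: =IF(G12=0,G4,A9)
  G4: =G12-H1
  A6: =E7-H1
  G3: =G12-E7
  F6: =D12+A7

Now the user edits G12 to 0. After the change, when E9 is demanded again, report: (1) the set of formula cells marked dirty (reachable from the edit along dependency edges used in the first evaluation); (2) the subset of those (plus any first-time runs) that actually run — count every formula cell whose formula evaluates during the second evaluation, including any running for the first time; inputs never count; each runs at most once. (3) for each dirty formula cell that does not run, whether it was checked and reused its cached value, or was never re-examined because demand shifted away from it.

Dirty set: A9, E9, G4.
Run set: E9, G4 (2 run).
Left stale — demand moved off them: A9.
The important point: the flipped condition redirects demand; A9 is left stale, never re-checked.

Initial pass — values computed on the first demand:
  G4 = -4 - -2 = -2
  A9 = IF(G4=0: G4=-2 -> else branch G4) = -2
  E9 = IF(G12=0: G12=-4 -> else branch A9) = -2

Second demand — change propagation:
  G4: re-runs because G12 -4->0; new result 2.
  A9: dirty yet unreached — the second evaluation never asks for it.
  E9: re-runs because G12 -4->0; new result 2.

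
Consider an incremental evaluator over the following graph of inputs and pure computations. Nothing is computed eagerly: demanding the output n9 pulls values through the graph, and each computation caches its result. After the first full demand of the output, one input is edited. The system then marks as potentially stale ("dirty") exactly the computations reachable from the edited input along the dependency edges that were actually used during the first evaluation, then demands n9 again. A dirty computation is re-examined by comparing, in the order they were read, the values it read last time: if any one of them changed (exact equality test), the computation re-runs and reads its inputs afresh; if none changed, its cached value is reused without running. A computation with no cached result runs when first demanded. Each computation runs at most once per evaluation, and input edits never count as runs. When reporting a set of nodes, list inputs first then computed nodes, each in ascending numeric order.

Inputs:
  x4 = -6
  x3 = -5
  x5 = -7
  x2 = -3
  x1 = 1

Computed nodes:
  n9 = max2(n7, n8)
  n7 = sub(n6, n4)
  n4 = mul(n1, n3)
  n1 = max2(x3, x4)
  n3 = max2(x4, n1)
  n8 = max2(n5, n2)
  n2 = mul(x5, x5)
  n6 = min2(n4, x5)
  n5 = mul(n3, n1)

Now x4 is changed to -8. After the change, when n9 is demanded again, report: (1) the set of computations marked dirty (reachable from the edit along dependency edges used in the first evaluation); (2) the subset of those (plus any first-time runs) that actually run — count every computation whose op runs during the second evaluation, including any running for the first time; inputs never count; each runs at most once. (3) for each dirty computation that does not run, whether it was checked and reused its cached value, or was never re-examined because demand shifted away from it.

Initial pass — values computed on the first demand:
  n1 = max2(-5, -6) = -5
  n2 = mul(-7, -7) = 49
  n3 = max2(-6, -5) = -5
  n4 = mul(-5, -5) = 25
  n5 = mul(-5, -5) = 25
  n6 = min2(25, -7) = -7
  n7 = sub(-7, 25) = -32
  n8 = max2(25, 49) = 49
  n9 = max2(-32, 49) = 49

Second demand — change propagation:
  n1: re-runs because x4 -6->-8; new result -5 (unchanged).
  n3: re-runs because x4 -6->-8; new result -5 (unchanged).
  n4: re-examined; everything it read last time is the same (n1 unchanged, n3 unchanged) — cache 25 kept, no run.
  n5: re-examined; everything it read last time is the same (n3 unchanged, n1 unchanged) — cache 25 kept, no run.
  n6: re-examined; everything it read last time is the same (n4 unchanged, x5 unchanged) — cache -7 kept, no run.
  n7: re-examined; everything it read last time is the same (n6 unchanged, n4 unchanged) — cache -32 kept, no run.
  n8: re-examined; everything it read last time is the same (n5 unchanged, n2 unchanged) — cache 49 kept, no run.
  n9: re-examined; everything it read last time is the same (n7 unchanged, n8 unchanged) — cache 49 kept, no run.

The important point: at n4 every value read last time is unchanged, so the dirty flag clears without a run.

Dirty set: n1, n3, n4, n5, n6, n7, n8, n9.
Run set: n1, n3 (2 run).
Re-examined without running (cache reused): n4, n5, n6, n7, n8, n9.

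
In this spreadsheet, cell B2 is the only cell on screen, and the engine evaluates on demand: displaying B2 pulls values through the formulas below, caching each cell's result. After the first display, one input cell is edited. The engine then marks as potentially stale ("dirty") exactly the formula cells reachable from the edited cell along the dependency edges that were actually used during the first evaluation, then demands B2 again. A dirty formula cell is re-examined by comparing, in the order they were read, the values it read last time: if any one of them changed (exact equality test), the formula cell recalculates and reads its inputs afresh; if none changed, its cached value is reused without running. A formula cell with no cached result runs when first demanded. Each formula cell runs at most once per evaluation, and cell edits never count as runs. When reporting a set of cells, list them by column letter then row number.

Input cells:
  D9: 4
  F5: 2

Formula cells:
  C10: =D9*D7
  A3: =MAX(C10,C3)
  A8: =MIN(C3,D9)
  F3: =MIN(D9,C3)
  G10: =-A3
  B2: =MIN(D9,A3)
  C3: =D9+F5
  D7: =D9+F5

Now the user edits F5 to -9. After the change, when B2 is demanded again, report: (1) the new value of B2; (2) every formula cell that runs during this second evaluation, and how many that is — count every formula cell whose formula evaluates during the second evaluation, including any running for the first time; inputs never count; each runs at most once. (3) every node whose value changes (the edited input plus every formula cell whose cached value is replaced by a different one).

B2 now evaluates to -5.
Run set: A3, B2, C3, C10, D7 (5 run).
Changed values: A3, B2, C3, C10, D7, F5.

Initial pass — values computed on the first demand:
  C3 = 4 + 2 = 6
  D7 = 4 + 2 = 6
  C10 = 4 * 6 = 24
  A3 = MAX(24, 6) = 24
  B2 = MIN(4, 24) = 4

Second demand — change propagation:
  C3: re-runs because F5 2->-9; new result -5.
  D7: re-runs because F5 2->-9; new result -5.
  C10: re-runs because D7 6->-5; new result -20.
  A3: re-runs because C10 24->-20; C3 6->-5; new result -5.
  B2: re-runs because A3 24->-5; new result -5.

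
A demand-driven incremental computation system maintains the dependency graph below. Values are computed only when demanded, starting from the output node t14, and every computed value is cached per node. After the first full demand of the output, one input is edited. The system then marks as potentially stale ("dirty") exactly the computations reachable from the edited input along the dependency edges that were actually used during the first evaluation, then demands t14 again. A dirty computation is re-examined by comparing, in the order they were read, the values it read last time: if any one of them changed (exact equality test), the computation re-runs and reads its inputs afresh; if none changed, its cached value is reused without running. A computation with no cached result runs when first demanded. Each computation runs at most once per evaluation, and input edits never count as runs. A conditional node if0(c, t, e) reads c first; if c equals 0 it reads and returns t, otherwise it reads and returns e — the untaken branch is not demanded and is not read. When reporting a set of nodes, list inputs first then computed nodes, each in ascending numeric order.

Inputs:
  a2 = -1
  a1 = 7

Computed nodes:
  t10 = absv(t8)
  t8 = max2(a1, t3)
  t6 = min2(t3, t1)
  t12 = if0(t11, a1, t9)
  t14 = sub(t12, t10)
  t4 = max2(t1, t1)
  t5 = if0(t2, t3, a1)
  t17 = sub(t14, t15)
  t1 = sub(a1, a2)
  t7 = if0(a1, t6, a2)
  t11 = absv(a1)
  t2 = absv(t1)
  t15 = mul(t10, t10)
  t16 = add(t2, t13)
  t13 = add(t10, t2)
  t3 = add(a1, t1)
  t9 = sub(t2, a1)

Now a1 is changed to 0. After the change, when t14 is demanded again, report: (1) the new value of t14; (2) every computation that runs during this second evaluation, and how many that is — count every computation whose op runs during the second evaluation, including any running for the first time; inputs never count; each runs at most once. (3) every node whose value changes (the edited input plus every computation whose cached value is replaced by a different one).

First evaluation (everything demanded from the output):
  t1 = sub(7, -1) = 8
  t2 = absv(8) = 8
  t3 = add(7, 8) = 15
  t8 = max2(7, 15) = 15
  t9 = sub(8, 7) = 1
  t10 = absv(15) = 15
  t11 = absv(7) = 7
  t12 = if0(t11=7 -> else branch t9) = 1
  t14 = sub(1, 15) = -14

Propagation after the edit:
  t1: runs — a1 7->0; result 1.
  t2: marked dirty but never re-examined — demand shifted away from it.
  t3: runs — a1 7->0; t1 8->1; result 1.
  t8: runs — a1 7->0; t3 15->1; result 1.
  t9: marked dirty but never re-examined — demand shifted away from it.
  t10: runs — t8 15->1; result 1.
  t11: runs — a1 7->0; result 0.
  t12: runs — t11 7->0; result 0.
  t14: runs — t12 1->0; t10 15->1; result -1.

Key observation: a condition flipped, so demand moved to the other branch — t2, t9 are never re-examined.

New value of t14: -1.
Computations that run: t1, t3, t8, t10, t11, t12, t14 — 7 in total.
Values that change: a1, t1, t3, t8, t10, t11, t12, t14.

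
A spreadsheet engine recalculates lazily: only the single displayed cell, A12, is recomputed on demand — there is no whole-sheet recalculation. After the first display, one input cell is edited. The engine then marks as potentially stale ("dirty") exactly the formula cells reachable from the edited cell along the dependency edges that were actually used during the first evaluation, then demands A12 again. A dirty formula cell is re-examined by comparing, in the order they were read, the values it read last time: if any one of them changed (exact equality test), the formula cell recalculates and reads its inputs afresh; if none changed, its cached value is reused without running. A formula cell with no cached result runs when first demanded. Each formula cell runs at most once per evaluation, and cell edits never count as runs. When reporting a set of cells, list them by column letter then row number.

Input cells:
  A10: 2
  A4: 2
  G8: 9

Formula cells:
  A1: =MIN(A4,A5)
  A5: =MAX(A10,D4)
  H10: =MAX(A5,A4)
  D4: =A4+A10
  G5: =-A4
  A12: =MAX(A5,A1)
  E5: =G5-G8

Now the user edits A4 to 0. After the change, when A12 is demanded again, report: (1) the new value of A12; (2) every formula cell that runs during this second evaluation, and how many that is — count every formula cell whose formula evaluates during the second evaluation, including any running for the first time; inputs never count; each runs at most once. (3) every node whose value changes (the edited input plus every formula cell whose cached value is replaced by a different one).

New value of A12: 2.
Formula cells that run: A1, A5, A12, D4 — 4 in total.
Values that change: A1, A4, A5, A12, D4.

First evaluation (everything demanded from the output):
  D4 = 2 + 2 = 4
  A5 = MAX(2, 4) = 4
  A1 = MIN(2, 4) = 2
  A12 = MAX(4, 2) = 4

Propagation after the edit:
  D4: runs — A4 2->0; result 2.
  A5: runs — D4 4->2; result 2.
  A1: runs — A4 2->0; A5 4->2; result 0.
  A12: runs — A5 4->2; A1 2->0; result 2.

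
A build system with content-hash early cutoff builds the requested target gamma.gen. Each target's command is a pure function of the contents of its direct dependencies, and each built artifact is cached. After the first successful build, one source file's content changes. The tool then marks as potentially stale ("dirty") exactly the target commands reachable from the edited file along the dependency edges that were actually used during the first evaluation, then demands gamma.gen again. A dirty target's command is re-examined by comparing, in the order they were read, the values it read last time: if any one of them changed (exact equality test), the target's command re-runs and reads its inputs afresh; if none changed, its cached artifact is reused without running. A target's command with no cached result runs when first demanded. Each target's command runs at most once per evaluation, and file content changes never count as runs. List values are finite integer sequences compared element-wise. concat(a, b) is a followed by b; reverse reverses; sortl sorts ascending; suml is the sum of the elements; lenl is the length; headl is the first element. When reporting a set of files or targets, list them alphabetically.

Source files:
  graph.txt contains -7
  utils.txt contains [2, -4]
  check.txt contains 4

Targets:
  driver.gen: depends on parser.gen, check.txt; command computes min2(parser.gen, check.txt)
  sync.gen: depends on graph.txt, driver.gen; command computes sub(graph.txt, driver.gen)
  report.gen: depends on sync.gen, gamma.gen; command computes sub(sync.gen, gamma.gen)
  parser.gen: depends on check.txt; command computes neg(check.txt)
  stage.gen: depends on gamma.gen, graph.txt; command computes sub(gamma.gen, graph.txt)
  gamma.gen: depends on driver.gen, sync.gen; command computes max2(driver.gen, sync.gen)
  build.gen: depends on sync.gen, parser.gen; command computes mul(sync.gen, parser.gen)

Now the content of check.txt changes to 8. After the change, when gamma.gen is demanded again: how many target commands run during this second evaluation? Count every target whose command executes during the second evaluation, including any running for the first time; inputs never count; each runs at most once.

Target commands that run: driver.gen, gamma.gen, parser.gen, sync.gen — 4 in total.

First evaluation (everything demanded from the output):
  parser.gen = neg(4) = -4
  driver.gen = min2(-4, 4) = -4
  sync.gen = sub(-7, -4) = -3
  gamma.gen = max2(-4, -3) = -3

Propagation after the edit:
  parser.gen: runs — check.txt 4->8; result -8.
  driver.gen: runs — parser.gen -4->-8; check.txt 4->8; result -8.
  sync.gen: runs — driver.gen -4->-8; result 1.
  gamma.gen: runs — driver.gen -4->-8; sync.gen -3->1; result 1.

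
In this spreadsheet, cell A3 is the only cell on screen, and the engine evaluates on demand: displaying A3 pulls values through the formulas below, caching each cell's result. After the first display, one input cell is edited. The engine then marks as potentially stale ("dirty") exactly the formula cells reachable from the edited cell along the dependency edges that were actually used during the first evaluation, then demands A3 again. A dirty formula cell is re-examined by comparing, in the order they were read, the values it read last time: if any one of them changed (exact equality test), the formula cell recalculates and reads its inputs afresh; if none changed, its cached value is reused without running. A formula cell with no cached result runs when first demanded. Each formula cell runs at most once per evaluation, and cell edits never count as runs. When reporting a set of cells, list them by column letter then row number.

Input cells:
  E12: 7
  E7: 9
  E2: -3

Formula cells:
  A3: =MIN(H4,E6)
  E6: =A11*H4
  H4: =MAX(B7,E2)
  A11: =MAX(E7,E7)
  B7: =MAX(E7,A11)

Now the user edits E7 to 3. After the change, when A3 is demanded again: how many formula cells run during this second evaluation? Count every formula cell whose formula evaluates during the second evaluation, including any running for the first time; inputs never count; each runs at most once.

Run set: A3, A11, B7, E6, H4 (5 run).

Initial pass — values computed on the first demand:
  A11 = MAX(9, 9) = 9
  B7 = MAX(9, 9) = 9
  H4 = MAX(9, -3) = 9
  E6 = 9 * 9 = 81
  A3 = MIN(9, 81) = 9

Second demand — change propagation:
  A11: re-runs because E7 9->3; E7 9->3; new result 3.
  B7: re-runs because E7 9->3; A11 9->3; new result 3.
  H4: re-runs because B7 9->3; new result 3.
  E6: re-runs because A11 9->3; H4 9->3; new result 9.
  A3: re-runs because H4 9->3; E6 81->9; new result 3.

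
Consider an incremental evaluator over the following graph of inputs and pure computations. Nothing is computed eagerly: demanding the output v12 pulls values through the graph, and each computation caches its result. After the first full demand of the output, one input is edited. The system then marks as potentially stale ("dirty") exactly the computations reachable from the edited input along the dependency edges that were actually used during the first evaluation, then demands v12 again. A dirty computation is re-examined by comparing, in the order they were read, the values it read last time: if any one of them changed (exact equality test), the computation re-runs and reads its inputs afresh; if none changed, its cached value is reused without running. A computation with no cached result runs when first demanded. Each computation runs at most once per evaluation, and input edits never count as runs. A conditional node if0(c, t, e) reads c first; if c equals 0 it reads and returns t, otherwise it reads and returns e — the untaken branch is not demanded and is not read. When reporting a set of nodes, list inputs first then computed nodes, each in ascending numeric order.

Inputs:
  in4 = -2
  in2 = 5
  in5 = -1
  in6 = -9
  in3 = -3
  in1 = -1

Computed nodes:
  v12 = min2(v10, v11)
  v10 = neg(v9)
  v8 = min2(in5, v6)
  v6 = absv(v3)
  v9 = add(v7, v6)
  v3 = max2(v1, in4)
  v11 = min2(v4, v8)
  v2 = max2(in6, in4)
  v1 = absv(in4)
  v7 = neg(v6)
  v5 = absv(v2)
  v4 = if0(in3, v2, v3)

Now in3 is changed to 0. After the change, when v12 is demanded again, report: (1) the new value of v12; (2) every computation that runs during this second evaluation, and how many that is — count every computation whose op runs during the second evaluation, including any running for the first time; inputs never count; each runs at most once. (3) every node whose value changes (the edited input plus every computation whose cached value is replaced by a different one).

v12 now evaluates to -2.
Run set: v2, v4, v11, v12 (4 run).
Changed values: in3, v4, v11, v12.
The important point: the flipped condition pulls in fresh nodes; v2 runs for the first time.

Initial pass — values computed on the first demand:
  v1 = absv(-2) = 2
  v3 = max2(2, -2) = 2
  v4 = if0(in3=-3 -> else branch v3) = 2
  v6 = absv(2) = 2
  v7 = neg(2) = -2
  v8 = min2(-1, 2) = -1
  v9 = add(-2, 2) = 0
  v10 = neg(0) = 0
  v11 = min2(2, -1) = -1
  v12 = min2(0, -1) = -1

Second demand — change propagation:
  v2: newly demanded (no cache) — executes and yields -2.
  v4: re-runs because in3 -3->0; new result -2.
  v11: re-runs because v4 2->-2; new result -2.
  v12: re-runs because v11 -1->-2; new result -2.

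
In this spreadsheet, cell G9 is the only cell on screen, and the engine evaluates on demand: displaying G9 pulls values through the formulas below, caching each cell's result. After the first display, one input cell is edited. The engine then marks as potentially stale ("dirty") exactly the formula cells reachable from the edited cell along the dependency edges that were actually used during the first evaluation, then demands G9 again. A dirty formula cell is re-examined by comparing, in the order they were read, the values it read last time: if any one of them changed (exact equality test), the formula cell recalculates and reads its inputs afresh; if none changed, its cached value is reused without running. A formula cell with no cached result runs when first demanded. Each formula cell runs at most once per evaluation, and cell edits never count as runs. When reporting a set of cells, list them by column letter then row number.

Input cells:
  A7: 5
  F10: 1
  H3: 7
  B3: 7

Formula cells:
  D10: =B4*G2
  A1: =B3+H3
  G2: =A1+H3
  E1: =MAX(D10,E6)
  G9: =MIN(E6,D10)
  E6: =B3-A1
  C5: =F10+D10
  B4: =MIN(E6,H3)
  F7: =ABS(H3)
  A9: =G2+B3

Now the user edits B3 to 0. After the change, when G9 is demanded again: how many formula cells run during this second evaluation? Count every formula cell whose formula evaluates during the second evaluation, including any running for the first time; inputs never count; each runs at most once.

Run set: A1, D10, E6, G2, G9 (5 run).
The important point: at B4 every value read last time is unchanged, so the dirty flag clears without a run.

Initial pass — values computed on the first demand:
  A1 = 7 + 7 = 14
  E6 = 7 - 14 = -7
  B4 = MIN(-7, 7) = -7
  G2 = 14 + 7 = 21
  D10 = -7 * 21 = -147
  G9 = MIN(-7, -147) = -147

Second demand — change propagation:
  A1: re-runs because B3 7->0; new result 7.
  E6: re-runs because B3 7->0; A1 14->7; new result -7 (unchanged).
  B4: re-examined; everything it read last time is the same (E6 unchanged, H3 unchanged) — cache -7 kept, no run.
  G2: re-runs because A1 14->7; new result 14.
  D10: re-runs because G2 21->14; new result -98.
  G9: re-runs because D10 -147->-98; new result -98.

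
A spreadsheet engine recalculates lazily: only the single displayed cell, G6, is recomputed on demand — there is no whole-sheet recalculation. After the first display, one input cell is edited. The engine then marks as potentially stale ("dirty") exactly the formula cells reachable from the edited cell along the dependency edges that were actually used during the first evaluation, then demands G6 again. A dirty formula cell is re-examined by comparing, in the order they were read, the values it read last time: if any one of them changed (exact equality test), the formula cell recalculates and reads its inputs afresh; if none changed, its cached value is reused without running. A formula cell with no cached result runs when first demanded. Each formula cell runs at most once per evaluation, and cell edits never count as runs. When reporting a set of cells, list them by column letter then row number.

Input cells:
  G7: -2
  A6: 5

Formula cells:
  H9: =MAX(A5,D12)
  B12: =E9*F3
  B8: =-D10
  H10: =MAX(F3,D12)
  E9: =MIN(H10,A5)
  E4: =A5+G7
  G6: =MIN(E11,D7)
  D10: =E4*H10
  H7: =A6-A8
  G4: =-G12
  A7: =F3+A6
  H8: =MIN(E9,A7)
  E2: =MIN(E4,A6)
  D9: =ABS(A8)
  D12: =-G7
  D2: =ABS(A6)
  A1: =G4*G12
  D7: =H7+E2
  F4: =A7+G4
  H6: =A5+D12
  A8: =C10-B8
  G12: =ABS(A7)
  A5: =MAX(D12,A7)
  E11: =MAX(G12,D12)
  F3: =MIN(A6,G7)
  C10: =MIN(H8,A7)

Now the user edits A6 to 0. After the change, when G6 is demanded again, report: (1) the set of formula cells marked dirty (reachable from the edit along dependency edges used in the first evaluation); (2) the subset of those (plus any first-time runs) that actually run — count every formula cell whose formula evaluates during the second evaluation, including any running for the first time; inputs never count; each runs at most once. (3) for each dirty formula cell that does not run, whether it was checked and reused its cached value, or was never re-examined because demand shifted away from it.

First evaluation (everything demanded from the output):
  D12 = -(-2) = 2
  F3 = MIN(5, -2) = -2
  A7 = -2 + 5 = 3
  A5 = MAX(2, 3) = 3
  E4 = 3 + -2 = 1
  E2 = MIN(1, 5) = 1
  G12 = ABS(3) = 3
  E11 = MAX(3, 2) = 3
  H10 = MAX(-2, 2) = 2
  D10 = 1 * 2 = 2
  B8 = -(2) = -2
  E9 = MIN(2, 3) = 2
  H8 = MIN(2, 3) = 2
  C10 = MIN(2, 3) = 2
  A8 = 2 - -2 = 4
  H7 = 5 - 4 = 1
  D7 = 1 + 1 = 2
  G6 = MIN(3, 2) = 2

Propagation after the edit:
  F3: runs — A6 5->0; result -2 (same value as before).
  A7: runs — A6 5->0; result -2.
  A5: runs — A7 3->-2; result 2.
  E4: runs — A5 3->2; result 0.
  E2: runs — E4 1->0; A6 5->0; result 0.
  G12: runs — A7 3->-2; result 2.
  E11: runs — G12 3->2; result 2.
  H10: checked — values it read are unchanged (F3 unchanged, D12 unchanged); reused cached 2 without running.
  D10: runs — E4 1->0; result 0.
  B8: runs — D10 2->0; result 0.
  E9: runs — A5 3->2; result 2 (same value as before).
  H8: runs — A7 3->-2; result -2.
  C10: runs — H8 2->-2; A7 3->-2; result -2.
  A8: runs — C10 2->-2; B8 -2->0; result -2.
  H7: runs — A6 5->0; A8 4->-2; result 2.
  D7: runs — H7 1->2; E2 1->0; result 2 (same value as before).
  G6: runs — E11 3->2; result 2 (same value as before).

Key observation: the cutoff stops propagation at H10 — its inputs' values are unchanged, so it reuses its cache.

Marked dirty: A5, A7, A8, B8, C10, D7, D10, E2, E4, E9, E11, F3, G6, G12, H7, H8, H10.
Formula cells that run: A5, A7, A8, B8, C10, D7, D10, E2, E4, E9, E11, F3, G6, G12, H7, H8 — 16 in total.
Checked but reused from cache: H10.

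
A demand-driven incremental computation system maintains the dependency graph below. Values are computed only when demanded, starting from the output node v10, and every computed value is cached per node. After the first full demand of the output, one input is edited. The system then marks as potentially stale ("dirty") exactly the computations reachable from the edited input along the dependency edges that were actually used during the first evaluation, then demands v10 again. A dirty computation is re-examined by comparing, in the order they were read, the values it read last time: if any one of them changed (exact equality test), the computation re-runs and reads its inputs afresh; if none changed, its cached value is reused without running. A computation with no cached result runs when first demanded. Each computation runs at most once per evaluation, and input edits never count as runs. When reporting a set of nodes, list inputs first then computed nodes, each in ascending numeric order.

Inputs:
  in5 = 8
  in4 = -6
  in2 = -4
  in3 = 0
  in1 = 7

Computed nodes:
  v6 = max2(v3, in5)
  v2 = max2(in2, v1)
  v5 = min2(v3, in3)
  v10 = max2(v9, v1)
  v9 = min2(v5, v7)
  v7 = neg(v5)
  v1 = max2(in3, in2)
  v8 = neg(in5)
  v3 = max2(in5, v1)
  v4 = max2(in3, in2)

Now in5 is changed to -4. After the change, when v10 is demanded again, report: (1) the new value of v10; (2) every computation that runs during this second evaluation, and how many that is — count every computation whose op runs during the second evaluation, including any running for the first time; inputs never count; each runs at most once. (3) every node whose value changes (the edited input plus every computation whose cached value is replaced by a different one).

First evaluation (everything demanded from the output):
  v1 = max2(0, -4) = 0
  v3 = max2(8, 0) = 8
  v5 = min2(8, 0) = 0
  v7 = neg(0) = 0
  v9 = min2(0, 0) = 0
  v10 = max2(0, 0) = 0

Propagation after the edit:
  v3: runs — in5 8->-4; result 0.
  v5: runs — v3 8->0; result 0 (same value as before).
  v7: checked — values it read are unchanged (v5 unchanged); reused cached 0 without running.
  v9: checked — values it read are unchanged (v5 unchanged, v7 unchanged); reused cached 0 without running.
  v10: checked — values it read are unchanged (v9 unchanged, v1 unchanged); reused cached 0 without running.

Key observation: the change is absorbed at v5 — it re-runs but produces the same value, and the output's value is unchanged.

New value of v10: 0.
Computations that run: v3, v5 — 2 in total.
Values that change: in5, v3.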